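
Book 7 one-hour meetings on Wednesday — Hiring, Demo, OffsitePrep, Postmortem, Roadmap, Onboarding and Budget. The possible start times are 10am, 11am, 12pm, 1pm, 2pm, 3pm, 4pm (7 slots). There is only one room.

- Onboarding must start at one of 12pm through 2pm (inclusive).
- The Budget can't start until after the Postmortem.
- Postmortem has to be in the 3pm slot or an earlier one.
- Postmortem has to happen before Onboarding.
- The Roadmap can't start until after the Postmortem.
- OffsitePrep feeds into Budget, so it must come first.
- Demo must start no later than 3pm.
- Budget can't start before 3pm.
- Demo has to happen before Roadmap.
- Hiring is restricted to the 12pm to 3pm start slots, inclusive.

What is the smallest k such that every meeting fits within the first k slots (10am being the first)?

The precedence chain requires at least 2 distinct slots.
With at most 1 per slot and 7 meetings, at least 7 slots are needed.
Budget can't be placed before 3pm — that is slot 6 counting from 10am — so the schedule must run through at least 6 slots.
7 works (last occupied slot: 4pm): for example Budget=3pm; Demo=11am; OffsitePrep=2pm; Hiring=1pm; Roadmap=4pm; Postmortem=10am; Onboarding=12pm.

7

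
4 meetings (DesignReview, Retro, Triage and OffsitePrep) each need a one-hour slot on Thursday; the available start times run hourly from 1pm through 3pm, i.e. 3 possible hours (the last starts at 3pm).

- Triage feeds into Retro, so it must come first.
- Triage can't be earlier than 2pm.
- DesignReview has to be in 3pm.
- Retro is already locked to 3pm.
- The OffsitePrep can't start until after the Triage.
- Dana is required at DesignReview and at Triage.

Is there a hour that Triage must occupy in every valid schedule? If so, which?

Triage's window is 2pm–3pm.
DesignReview is fixed at 3pm, and Triage can't share a hour with DesignReview.
So Triage must be 2pm.

2pm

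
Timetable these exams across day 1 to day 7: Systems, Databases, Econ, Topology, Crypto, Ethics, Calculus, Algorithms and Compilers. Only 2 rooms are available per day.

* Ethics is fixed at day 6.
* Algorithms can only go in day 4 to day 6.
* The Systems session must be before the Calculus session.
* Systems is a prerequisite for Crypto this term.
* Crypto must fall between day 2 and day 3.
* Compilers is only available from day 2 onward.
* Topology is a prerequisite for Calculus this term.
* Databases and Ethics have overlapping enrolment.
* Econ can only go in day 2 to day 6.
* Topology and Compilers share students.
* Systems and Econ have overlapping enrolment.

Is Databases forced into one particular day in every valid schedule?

No

Databases can be day 1 (e.g. Databases -> day 1; Algorithms -> day 4; Systems -> day 1; Econ -> day 2; Compilers -> day 3; Crypto -> day 2; Topology -> day 4; Calculus -> day 5; Ethics -> day 6) or day 2 (e.g. Crypto -> day 2; Calculus -> day 4; Algorithms -> day 4; Ethics -> day 6; Topology -> day 1; Econ -> day 3; Compilers -> day 3; Systems -> day 1; Databases -> day 2).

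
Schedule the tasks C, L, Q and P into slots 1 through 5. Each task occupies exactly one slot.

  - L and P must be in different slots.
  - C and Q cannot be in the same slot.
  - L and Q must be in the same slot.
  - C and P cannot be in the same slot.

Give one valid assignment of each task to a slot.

L=2; P=3; C=1; Q=2

Checking: C(1) != Q(2); L(2) != P(3); C(1) != P(3); L = Q = 2.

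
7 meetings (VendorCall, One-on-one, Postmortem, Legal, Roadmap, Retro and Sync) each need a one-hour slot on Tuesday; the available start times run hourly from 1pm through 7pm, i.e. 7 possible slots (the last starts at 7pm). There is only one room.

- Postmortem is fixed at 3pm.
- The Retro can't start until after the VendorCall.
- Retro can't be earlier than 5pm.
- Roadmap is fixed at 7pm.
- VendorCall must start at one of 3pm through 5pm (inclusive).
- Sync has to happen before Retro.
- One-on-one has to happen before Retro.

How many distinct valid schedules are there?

14

Splitting on VendorCall: it can be 4pm (8), 5pm (6). Listing each branch's schedules as (One-on-one, Postmortem, Legal, Roadmap, Retro, Sync):
VendorCall=4pm: (1pm,3pm,2pm,7pm,6pm,5pm) (1pm,3pm,5pm,7pm,6pm,2pm) (1pm,3pm,6pm,7pm,5pm,2pm) (2pm,3pm,1pm,7pm,6pm,5pm) (2pm,3pm,5pm,7pm,6pm,1pm) (2pm,3pm,6pm,7pm,5pm,1pm) (5pm,3pm,1pm,7pm,6pm,2pm) (5pm,3pm,2pm,7pm,6pm,1pm) — 8.
VendorCall=5pm: (1pm,3pm,2pm,7pm,6pm,4pm) (1pm,3pm,4pm,7pm,6pm,2pm) (2pm,3pm,1pm,7pm,6pm,4pm) (2pm,3pm,4pm,7pm,6pm,1pm) (4pm,3pm,1pm,7pm,6pm,2pm) (4pm,3pm,2pm,7pm,6pm,1pm) — 6.
Summing: 8 + 6 = 14.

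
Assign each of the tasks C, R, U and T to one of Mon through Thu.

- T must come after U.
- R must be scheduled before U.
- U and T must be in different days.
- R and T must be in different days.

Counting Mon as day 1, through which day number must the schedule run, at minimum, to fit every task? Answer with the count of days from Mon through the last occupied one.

The precedence chain requires at least 3 distinct days.
3 works (last occupied day: Wed): for example C in Mon; T in Wed; R in Mon; U in Tue.

3 days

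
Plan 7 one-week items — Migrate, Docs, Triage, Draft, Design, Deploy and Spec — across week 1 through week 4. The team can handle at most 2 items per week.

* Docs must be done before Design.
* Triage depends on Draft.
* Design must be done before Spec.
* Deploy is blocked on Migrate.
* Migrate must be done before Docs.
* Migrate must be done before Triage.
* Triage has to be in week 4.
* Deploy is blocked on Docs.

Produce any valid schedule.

Migrate -> week 1, Triage -> week 4, Spec -> week 4, Draft -> week 1, Docs -> week 2, Deploy -> week 3, Design -> week 3

Checking: Draft(week 1) before Triage(week 4); Migrate(week 1) before Docs(week 2); Migrate(week 1) before Deploy(week 3); Design(week 3) before Spec(week 4); Docs(week 2) before Design(week 3); Docs(week 2) before Deploy(week 3); Migrate(week 1) before Triage(week 4); Triage=week 4 in [week 4,week 4]; max 2 per week (cap 2).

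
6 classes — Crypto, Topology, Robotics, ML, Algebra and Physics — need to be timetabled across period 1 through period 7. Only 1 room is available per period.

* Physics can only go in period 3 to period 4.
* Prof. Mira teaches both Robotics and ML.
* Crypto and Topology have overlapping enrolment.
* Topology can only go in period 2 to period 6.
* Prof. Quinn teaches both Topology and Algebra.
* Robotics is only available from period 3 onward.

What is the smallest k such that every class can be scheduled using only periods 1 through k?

With at most 1 per period and 6 classes, at least 6 periods are needed.
Robotics can't be placed before period 3, so the schedule must run through at least period 3.
6 works (last occupied period: period 6): for example Physics=period 3, Algebra=period 6, Robotics=period 4, Crypto=period 1, ML=period 5, Topology=period 2.

6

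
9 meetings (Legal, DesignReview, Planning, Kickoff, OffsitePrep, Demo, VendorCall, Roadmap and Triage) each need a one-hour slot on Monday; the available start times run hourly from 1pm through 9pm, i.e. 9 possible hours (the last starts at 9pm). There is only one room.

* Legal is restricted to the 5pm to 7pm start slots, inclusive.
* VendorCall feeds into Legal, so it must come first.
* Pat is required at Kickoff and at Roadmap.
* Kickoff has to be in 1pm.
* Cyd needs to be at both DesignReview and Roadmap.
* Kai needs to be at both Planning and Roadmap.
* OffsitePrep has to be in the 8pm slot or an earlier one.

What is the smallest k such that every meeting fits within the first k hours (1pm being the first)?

The precedence chain requires at least 2 distinct hours.
With at most 1 per hour and 9 meetings, at least 9 hours are needed.
Legal can't be placed before 5pm — that is hour 5 counting from 1pm — so the schedule must run through at least 5 hours.
9 works (last occupied hour: 9pm): for example Legal=5pm, Kickoff=1pm, Roadmap=8pm, Planning=6pm, OffsitePrep=2pm, Triage=9pm, DesignReview=4pm, VendorCall=3pm, Demo=7pm.

9 hours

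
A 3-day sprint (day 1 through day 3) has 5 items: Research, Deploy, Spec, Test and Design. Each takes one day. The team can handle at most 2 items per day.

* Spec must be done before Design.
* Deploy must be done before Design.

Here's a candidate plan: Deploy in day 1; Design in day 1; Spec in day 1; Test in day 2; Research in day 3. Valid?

Deploy must be done before Design — violated.
Spec must be done before Design — violated.
The team can handle at most 2 items per day — violated.

No — it violates: The team can handle at most 2 items per day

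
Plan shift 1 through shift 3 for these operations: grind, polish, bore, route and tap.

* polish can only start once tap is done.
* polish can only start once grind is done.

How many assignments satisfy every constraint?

Splitting on grind: it can be shift 1 (27), shift 2 (18). Listing each branch's schedules as (polish, bore, route, tap) by shift number:
grind=shift 1: (2,1,1,1) (2,1,2,1) (2,1,3,1) (2,2,1,1) (2,2,2,1) (2,2,3,1) (2,3,1,1) (2,3,2,1) (2,3,3,1) (3,1,1,1) (3,1,1,2) (3,1,2,1) (3,1,2,2) (3,1,3,1) (3,1,3,2) (3,2,1,1) (3,2,1,2) (3,2,2,1) (3,2,2,2) (3,2,3,1) (3,2,3,2) (3,3,1,1) (3,3,1,2) (3,3,2,1) (3,3,2,2) (3,3,3,1) (3,3,3,2) — 27.
grind=shift 2: (3,1,1,1) (3,1,1,2) (3,1,2,1) (3,1,2,2) (3,1,3,1) (3,1,3,2) (3,2,1,1) (3,2,1,2) (3,2,2,1) (3,2,2,2) (3,2,3,1) (3,2,3,2) (3,3,1,1) (3,3,1,2) (3,3,2,1) (3,3,2,2) (3,3,3,1) (3,3,3,2) — 18.
Summing: 27 + 18 = 45.

45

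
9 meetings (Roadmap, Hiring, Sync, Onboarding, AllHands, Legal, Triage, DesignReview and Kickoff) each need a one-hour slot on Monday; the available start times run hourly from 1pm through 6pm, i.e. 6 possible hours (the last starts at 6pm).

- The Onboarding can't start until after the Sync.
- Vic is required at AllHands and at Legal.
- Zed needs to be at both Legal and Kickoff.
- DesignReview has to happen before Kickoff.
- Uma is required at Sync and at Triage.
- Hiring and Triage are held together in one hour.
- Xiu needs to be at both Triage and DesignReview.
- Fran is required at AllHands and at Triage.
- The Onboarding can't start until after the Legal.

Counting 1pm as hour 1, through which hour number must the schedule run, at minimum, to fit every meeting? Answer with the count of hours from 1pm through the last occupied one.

The precedence chain requires at least 2 distinct hours.
Could 2 hours be enough, i.e. nothing placed later than 2pm? No: Kickoff must come after DesignReview (at 1pm or later) → {2pm}; DesignReview must come before Kickoff (at 2pm or earlier) → {1pm}; Onboarding must come after Sync (at 1pm or later) → {2pm}; Legal must come before Onboarding (at 2pm or earlier) → {1pm}; AllHands can't share with Legal (1pm) → {2pm}; Triage can't share with DesignReview (1pm) → {2pm}; Triage can't share with AllHands (2pm) → nothing is left.
So 2 hours is not enough.
3 works (last occupied hour: 3pm): for example Hiring in 2pm; DesignReview in 1pm; Onboarding in 2pm; Triage in 2pm; Kickoff in 2pm; Legal in 1pm; Roadmap in 1pm; AllHands in 3pm; Sync in 1pm.

3 hours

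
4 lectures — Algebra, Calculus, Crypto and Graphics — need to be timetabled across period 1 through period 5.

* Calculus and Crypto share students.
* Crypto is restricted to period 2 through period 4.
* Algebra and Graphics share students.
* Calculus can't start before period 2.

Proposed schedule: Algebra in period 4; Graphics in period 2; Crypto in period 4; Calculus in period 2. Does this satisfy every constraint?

Yes

Crypto is restricted to period 2 through period 4 — holds.
Calculus and Crypto share students — holds.
Algebra and Graphics share students — holds.
Calculus can't start before period 2 — holds.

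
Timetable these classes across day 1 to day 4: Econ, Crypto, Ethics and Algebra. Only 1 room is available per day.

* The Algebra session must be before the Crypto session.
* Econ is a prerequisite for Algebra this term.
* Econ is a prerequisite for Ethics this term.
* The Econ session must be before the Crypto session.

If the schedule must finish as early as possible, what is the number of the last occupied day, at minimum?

The precedence chain requires at least 3 distinct days.
With at most 1 per day and 4 classes, at least 4 days are needed.
4 works (last occupied day: day 4): for example Algebra -> day 2, Ethics -> day 4, Crypto -> day 3, Econ -> day 1.

4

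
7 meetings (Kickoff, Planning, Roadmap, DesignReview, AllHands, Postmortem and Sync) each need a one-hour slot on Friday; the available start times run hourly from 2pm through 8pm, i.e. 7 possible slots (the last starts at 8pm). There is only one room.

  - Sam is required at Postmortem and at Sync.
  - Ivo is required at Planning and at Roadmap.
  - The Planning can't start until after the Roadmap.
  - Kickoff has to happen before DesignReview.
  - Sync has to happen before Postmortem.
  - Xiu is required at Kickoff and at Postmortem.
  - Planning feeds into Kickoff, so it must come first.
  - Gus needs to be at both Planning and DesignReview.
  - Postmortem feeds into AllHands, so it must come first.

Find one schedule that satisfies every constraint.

AllHands in 8pm; Kickoff in 4pm; DesignReview in 7pm; Sync in 5pm; Roadmap in 2pm; Planning in 3pm; Postmortem in 6pm

Checking: Roadmap(2pm) before Planning(3pm); Kickoff(4pm) before DesignReview(7pm); Planning(3pm) before Kickoff(4pm); Sync(5pm) before Postmortem(6pm); Postmortem(6pm) before AllHands(8pm); Planning(3pm) != Roadmap(2pm); Planning(3pm) != DesignReview(7pm); Postmortem(6pm) != Sync(5pm); Kickoff(4pm) != Postmortem(6pm); max 1 per slot (cap 1).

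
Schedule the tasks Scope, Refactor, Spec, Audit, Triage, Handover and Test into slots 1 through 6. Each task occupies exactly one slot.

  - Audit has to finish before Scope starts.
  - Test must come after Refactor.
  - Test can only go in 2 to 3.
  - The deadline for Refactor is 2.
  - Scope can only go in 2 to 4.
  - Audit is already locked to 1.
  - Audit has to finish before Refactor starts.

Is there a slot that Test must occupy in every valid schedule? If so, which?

3

Test is available from 2; precedence pushes Test to at least 3; Test's own window allows nothing later than 3.
So Test is pinned to 3.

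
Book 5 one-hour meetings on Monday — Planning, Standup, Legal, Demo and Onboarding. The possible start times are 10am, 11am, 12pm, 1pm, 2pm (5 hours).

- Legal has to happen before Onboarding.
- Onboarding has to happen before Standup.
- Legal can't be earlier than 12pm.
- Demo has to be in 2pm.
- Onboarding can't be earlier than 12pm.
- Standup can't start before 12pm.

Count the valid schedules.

Splitting on Planning: it can be 10am (1), 11am (1), 12pm (1), 1pm (1), 2pm (1). Listing each branch's schedules as (Standup, Legal, Demo, Onboarding):
Planning=10am: (2pm,12pm,2pm,1pm) — 1.
Planning=11am: (2pm,12pm,2pm,1pm) — 1.
Planning=12pm: (2pm,12pm,2pm,1pm) — 1.
Planning=1pm: (2pm,12pm,2pm,1pm) — 1.
Planning=2pm: (2pm,12pm,2pm,1pm) — 1.
Summing: 1 + 1 + 1 + 1 + 1 = 5.

5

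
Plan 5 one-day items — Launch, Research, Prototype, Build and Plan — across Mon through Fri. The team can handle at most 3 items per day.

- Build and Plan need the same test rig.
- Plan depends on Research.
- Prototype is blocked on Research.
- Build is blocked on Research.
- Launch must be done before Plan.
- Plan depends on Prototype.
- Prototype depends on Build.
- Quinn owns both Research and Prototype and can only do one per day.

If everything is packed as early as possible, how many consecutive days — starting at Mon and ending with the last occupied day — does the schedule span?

The precedence chain requires at least 4 distinct days.
With at most 3 per day and 5 work items, at least 2 days are needed.
4 works (last occupied day: Thu): for example Plan -> Thu; Build -> Tue; Prototype -> Wed; Launch -> Mon; Research -> Mon.

4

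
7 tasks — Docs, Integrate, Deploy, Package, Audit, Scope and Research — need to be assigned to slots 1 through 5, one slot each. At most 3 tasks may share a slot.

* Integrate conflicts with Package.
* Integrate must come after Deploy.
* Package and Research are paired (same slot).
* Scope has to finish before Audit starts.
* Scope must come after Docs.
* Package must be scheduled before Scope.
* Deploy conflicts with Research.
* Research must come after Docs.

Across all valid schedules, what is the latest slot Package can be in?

Package must be in the same slot as Research, which can't be before 2, so Package is at least 2; downstream work caps Package at 3.
Package at 3 is achievable: Research -> 3, Docs -> 1, Integrate -> 2, Audit -> 5, Scope -> 4, Deploy -> 1, Package -> 3.

3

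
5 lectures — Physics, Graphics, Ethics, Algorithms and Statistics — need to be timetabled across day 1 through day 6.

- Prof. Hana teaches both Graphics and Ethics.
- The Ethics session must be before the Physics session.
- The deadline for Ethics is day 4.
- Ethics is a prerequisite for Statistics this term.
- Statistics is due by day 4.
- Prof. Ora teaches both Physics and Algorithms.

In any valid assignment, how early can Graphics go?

day 1

Graphics at day 1 is achievable: Statistics in day 3, Physics in day 3, Graphics in day 1, Ethics in day 2, Algorithms in day 1.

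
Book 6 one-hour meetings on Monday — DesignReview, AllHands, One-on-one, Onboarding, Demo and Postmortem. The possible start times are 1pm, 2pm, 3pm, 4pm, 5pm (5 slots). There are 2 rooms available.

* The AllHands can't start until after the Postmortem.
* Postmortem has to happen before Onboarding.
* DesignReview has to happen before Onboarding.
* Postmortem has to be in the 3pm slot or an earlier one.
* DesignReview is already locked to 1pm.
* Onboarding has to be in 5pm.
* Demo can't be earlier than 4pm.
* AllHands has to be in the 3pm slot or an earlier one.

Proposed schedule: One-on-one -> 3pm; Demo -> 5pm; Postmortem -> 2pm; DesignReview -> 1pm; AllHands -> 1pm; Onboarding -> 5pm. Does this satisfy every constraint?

Invalid. The AllHands can't start until after the Postmortem.

There are 2 rooms available — holds.
Demo can't be earlier than 4pm — holds.
DesignReview is already locked to 1pm — holds.
AllHands has to be in the 3pm slot or an earlier one — holds.
The AllHands can't start until after the Postmortem — violated.
Postmortem has to happen before Onboarding — holds.
Postmortem has to be in the 3pm slot or an earlier one — holds.
Onboarding has to be in 5pm — holds.
DesignReview has to happen before Onboarding — holds.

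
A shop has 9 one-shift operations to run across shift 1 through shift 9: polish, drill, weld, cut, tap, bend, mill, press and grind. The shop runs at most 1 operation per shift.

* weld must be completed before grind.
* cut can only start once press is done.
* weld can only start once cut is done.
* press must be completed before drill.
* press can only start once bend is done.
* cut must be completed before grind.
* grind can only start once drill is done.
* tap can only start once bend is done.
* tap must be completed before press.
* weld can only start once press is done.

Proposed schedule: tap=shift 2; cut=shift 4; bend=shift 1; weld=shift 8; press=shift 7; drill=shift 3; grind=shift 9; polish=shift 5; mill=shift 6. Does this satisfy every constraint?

weld must be completed before grind — holds.
The shop runs at most 1 operation per shift — holds.
grind can only start once drill is done — holds.
cut must be completed before grind — holds.
weld can only start once press is done — holds.
cut can only start once press is done — violated.
tap can only start once bend is done — holds.
tap must be completed before press — holds.
press can only start once bend is done — holds.
weld can only start once cut is done — holds.
press must be completed before drill — violated.

No. press must be completed before drill is not satisfied.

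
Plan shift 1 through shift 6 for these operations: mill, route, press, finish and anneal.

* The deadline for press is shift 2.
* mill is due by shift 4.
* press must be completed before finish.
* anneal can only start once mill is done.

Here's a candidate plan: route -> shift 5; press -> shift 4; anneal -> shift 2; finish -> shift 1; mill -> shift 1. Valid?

anneal can only start once mill is done — holds.
mill is due by shift 4 — holds.
press must be completed before finish — violated.
The deadline for press is shift 2 — violated.

No. press must be completed before finish is not satisfied.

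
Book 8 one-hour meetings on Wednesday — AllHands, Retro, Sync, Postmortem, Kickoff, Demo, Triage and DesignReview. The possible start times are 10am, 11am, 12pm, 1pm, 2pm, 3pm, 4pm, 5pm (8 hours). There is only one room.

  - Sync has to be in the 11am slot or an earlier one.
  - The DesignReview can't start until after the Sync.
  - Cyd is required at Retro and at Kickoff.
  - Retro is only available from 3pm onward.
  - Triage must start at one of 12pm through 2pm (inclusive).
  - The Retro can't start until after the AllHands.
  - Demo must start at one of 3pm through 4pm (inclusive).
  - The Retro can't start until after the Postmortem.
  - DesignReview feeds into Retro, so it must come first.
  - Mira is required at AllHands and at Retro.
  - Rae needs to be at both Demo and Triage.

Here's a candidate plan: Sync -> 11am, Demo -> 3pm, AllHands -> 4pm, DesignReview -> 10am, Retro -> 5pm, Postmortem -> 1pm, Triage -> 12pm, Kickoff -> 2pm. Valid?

No. The DesignReview can't start until after the Sync is not satisfied.

Mira is required at AllHands and at Retro — holds.
There is only one room — holds.
Triage must start at one of 12pm through 2pm (inclusive) — holds.
Sync has to be in the 11am slot or an earlier one — holds.
DesignReview feeds into Retro, so it must come first — holds.
The Retro can't start until after the Postmortem — holds.
Rae needs to be at both Demo and Triage — holds.
Demo must start at one of 3pm through 4pm (inclusive) — holds.
Cyd is required at Retro and at Kickoff — holds.
The Retro can't start until after the AllHands — holds.
Retro is only available from 3pm onward — holds.
The DesignReview can't start until after the Sync — violated.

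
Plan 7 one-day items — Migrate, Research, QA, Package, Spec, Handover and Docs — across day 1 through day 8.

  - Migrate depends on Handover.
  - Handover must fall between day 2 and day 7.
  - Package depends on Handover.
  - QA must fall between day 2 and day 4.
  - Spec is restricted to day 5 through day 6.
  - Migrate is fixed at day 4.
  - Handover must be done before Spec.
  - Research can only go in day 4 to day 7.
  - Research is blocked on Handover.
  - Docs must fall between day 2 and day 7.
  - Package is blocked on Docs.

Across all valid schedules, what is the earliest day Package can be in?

day 3

Precedence pushes Package to at least day 3.
Package at day 3 is achievable: Research in day 4; QA in day 2; Spec in day 5; Package in day 3; Handover in day 2; Docs in day 2; Migrate in day 4.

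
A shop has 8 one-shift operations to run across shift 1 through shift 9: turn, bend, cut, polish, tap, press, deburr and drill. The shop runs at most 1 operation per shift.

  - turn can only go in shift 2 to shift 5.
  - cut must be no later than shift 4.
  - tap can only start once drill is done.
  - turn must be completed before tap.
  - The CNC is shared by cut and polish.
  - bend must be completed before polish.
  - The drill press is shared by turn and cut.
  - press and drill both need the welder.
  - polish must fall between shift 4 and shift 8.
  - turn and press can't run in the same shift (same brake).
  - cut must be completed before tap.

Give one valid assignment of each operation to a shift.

drill=shift 5; cut=shift 1; tap=shift 6; turn=shift 2; press=shift 7; bend=shift 3; polish=shift 4; deburr=shift 8

Checking: turn(shift 2) before tap(shift 6); cut(shift 1) before tap(shift 6); drill(shift 5) before tap(shift 6); bend(shift 3) before polish(shift 4); turn(shift 2) != press(shift 7); press(shift 7) != drill(shift 5); cut(shift 1) != polish(shift 4); turn(shift 2) != cut(shift 1); turn=shift 2 in [shift 2,shift 5]; polish=shift 4 in [shift 4,shift 8]; cut=shift 1 in [shift 1,shift 4]; max 1 per shift (cap 1).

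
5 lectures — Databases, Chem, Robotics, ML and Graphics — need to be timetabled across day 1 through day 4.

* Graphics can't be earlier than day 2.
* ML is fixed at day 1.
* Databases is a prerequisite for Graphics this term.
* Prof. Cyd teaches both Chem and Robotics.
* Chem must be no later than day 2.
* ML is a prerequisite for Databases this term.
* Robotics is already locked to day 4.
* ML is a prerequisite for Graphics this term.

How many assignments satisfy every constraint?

6

Splitting on Databases: it can be day 2 (4), day 3 (2). Listing each branch's schedules as (Chem, Robotics, ML, Graphics) by day number:
Databases=day 2: (1,4,1,3) (1,4,1,4) (2,4,1,3) (2,4,1,4) — 4.
Databases=day 3: (1,4,1,4) (2,4,1,4) — 2.
Summing: 4 + 2 = 6.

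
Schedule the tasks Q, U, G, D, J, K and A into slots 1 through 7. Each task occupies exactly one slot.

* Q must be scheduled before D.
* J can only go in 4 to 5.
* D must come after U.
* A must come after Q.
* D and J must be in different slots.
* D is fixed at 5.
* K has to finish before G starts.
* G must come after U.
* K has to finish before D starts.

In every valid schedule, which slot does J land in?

4

J's window is 4–5.
D is fixed at 5, and J can't share a slot with D.
So J must be 4.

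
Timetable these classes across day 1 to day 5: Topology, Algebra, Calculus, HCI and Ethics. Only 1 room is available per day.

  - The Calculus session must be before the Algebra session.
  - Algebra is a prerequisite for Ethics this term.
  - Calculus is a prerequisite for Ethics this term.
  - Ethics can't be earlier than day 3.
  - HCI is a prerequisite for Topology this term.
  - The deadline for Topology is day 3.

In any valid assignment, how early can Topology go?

Precedence pushes Topology to at least day 2; Topology's own window allows nothing later than day 3.
Topology at day 2 is achievable: Calculus=day 3; HCI=day 1; Ethics=day 5; Topology=day 2; Algebra=day 4.

day 2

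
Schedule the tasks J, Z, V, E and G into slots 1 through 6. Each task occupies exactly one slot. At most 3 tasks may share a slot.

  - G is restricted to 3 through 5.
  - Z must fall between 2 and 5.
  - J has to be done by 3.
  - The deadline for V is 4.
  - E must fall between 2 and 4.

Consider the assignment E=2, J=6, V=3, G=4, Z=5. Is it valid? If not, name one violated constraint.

Invalid. J has to be done by 3.

J has to be done by 3 — violated.
The deadline for V is 4 — holds.
G is restricted to 3 through 5 — holds.
At most 3 tasks may share a slot — holds.
E must fall between 2 and 4 — holds.
Z must fall between 2 and 5 — holds.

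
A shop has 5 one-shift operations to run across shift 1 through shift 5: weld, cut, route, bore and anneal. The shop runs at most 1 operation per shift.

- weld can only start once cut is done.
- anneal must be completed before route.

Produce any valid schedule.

cut -> shift 1, route -> shift 4, anneal -> shift 3, weld -> shift 2, bore -> shift 5

Checking: cut(shift 1) before weld(shift 2); anneal(shift 3) before route(shift 4); max 1 per shift (cap 1).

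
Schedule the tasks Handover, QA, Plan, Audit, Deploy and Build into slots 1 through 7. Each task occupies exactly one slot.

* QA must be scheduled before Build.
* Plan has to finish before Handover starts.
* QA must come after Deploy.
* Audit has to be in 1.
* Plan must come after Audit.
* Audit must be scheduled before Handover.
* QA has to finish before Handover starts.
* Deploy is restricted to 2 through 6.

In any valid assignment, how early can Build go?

4

Precedence pushes Build to at least 4.
Build at 4 is achievable: Build=4; Handover=4; Plan=2; Audit=1; QA=3; Deploy=2.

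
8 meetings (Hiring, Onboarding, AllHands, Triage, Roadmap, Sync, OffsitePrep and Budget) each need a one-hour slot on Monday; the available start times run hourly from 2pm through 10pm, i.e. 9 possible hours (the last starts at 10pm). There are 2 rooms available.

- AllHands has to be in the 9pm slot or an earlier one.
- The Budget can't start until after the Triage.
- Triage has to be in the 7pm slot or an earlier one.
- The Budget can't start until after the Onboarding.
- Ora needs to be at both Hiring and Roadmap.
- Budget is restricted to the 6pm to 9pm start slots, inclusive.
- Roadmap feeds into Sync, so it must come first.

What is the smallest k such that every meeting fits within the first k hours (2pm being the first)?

5 hours

The precedence chain requires at least 2 distinct hours.
With at most 2 per hour and 8 meetings, at least 4 hours are needed.
Budget can't be placed before 6pm — that is hour 5 counting from 2pm — so the schedule must run through at least 5 hours.
5 works (last occupied hour: 6pm): for example Roadmap in 3pm, Budget in 6pm, AllHands in 3pm, Onboarding in 2pm, Hiring in 4pm, OffsitePrep in 5pm, Triage in 2pm, Sync in 4pm.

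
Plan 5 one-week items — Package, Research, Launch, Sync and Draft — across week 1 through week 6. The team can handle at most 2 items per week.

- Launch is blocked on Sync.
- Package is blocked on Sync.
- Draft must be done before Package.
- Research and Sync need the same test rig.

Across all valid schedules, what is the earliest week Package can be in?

Precedence pushes Package to at least week 2.
Package at week 2 is achievable: Sync=week 1; Research=week 3; Package=week 2; Draft=week 1; Launch=week 2.

week 2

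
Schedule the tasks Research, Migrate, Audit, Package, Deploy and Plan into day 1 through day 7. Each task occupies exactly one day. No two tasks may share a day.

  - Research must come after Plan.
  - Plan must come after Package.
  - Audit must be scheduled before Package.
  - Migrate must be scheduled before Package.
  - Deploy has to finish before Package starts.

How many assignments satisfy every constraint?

Splitting on Research: it can be day 6 (6), day 7 (36). Listing each branch's schedules as (Migrate, Audit, Package, Deploy, Plan) by day number:
Research=day 6: (1,2,4,3,5) (1,3,4,2,5) (2,1,4,3,5) (2,3,4,1,5) (3,1,4,2,5) (3,2,4,1,5) — 6.
Research=day 7: (1,2,4,3,5) (1,2,4,3,6) (1,2,5,3,6) (1,2,5,4,6) (1,3,4,2,5) (1,3,4,2,6) (1,3,5,2,6) (1,3,5,4,6) (1,4,5,2,6) (1,4,5,3,6) (2,1,4,3,5) (2,1,4,3,6) (2,1,5,3,6) (2,1,5,4,6) (2,3,4,1,5) (2,3,4,1,6) (2,3,5,1,6) (2,3,5,4,6) (2,4,5,1,6) (2,4,5,3,6) (3,1,4,2,5) (3,1,4,2,6) (3,1,5,2,6) (3,1,5,4,6) (3,2,4,1,5) (3,2,4,1,6) (3,2,5,1,6) (3,2,5,4,6) (3,4,5,1,6) (3,4,5,2,6) (4,1,5,2,6) (4,1,5,3,6) (4,2,5,1,6) (4,2,5,3,6) (4,3,5,1,6) (4,3,5,2,6) — 36.
Summing: 6 + 36 = 42.

42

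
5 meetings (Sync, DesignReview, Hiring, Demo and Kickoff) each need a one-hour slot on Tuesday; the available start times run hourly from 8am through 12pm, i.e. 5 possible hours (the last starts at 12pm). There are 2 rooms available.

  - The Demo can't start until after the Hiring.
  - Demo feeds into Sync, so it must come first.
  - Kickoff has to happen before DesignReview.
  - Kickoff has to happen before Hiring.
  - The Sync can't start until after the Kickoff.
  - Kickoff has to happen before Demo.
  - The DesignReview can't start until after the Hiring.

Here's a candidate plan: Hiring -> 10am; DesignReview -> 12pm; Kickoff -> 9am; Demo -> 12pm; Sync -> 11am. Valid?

The DesignReview can't start until after the Hiring — holds.
Kickoff has to happen before DesignReview — holds.
Demo feeds into Sync, so it must come first — violated.
The Demo can't start until after the Hiring — holds.
Kickoff has to happen before Hiring — holds.
The Sync can't start until after the Kickoff — holds.
There are 2 rooms available — holds.
Kickoff has to happen before Demo — holds.

No. Demo feeds into Sync, so it must come first is not satisfied.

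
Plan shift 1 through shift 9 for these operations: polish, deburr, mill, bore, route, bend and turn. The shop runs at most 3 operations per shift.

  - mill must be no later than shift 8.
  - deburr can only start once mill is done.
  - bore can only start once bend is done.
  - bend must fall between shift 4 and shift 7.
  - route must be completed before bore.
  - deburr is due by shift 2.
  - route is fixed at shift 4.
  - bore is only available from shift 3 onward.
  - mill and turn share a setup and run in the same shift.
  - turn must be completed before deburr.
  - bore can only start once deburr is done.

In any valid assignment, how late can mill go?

Mill's own window allows nothing later than shift 8; downstream work caps mill at shift 1.
mill at shift 1 is achievable: bend in shift 4; mill in shift 1; route in shift 4; turn in shift 1; polish in shift 1; deburr in shift 2; bore in shift 5.

shift 1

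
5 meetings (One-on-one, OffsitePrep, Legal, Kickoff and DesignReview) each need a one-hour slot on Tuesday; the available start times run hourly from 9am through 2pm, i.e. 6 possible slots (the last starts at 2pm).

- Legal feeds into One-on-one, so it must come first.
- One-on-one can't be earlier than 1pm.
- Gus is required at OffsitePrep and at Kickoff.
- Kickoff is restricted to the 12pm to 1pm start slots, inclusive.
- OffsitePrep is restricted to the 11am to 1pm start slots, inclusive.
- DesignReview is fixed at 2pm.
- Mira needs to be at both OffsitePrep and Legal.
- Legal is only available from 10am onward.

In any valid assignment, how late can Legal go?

Legal is available from 10am; downstream work caps Legal at 1pm.
Legal at 1pm is achievable: Kickoff in 12pm; OffsitePrep in 11am; Legal in 1pm; DesignReview in 2pm; One-on-one in 2pm.

1pm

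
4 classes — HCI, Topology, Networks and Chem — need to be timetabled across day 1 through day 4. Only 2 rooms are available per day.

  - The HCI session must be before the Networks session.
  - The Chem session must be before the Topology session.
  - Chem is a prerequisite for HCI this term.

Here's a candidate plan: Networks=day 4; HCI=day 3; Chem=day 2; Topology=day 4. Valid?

Yes

The Chem session must be before the Topology session — holds.
Chem is a prerequisite for HCI this term — holds.
Only 2 rooms are available per day — holds.
The HCI session must be before the Networks session — holds.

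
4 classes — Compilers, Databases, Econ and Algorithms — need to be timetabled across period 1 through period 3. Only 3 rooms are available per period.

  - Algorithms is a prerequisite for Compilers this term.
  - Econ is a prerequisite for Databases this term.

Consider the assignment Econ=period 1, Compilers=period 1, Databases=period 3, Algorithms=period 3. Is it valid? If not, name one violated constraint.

Algorithms is a prerequisite for Compilers this term — violated.
Only 3 rooms are available per period — holds.
Econ is a prerequisite for Databases this term — holds.

Invalid. Algorithms is a prerequisite for Compilers this term.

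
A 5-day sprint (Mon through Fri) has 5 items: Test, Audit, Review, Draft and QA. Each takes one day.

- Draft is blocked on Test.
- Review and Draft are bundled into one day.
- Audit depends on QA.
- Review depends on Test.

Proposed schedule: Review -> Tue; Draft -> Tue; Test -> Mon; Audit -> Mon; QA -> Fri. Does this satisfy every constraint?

Audit depends on QA — violated.
Review depends on Test — holds.
Review and Draft are bundled into one day — holds.
Draft is blocked on Test — holds.

Invalid. Audit depends on QA.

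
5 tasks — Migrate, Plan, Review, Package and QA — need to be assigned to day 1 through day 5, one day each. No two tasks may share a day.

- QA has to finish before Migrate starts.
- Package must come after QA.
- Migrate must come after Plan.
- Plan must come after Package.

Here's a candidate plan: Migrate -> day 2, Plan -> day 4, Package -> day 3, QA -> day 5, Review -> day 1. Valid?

No. QA has to finish before Migrate starts is not satisfied.

Plan must come after Package — holds.
Package must come after QA — violated.
QA has to finish before Migrate starts — violated.
No two tasks may share a day — holds.
Migrate must come after Plan — violated.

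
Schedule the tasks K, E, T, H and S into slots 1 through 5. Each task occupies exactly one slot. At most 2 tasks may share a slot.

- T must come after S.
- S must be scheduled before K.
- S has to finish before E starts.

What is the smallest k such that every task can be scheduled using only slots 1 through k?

3 slots

The precedence chain requires at least 2 distinct slots.
With at most 2 per slot and 5 tasks, at least 3 slots are needed.
3 works (last occupied slot: 3): for example S=1, T=3, E=2, K=2, H=1.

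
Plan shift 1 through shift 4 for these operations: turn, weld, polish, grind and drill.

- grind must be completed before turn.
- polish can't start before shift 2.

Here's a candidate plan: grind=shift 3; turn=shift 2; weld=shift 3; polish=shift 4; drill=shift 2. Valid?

grind must be completed before turn — violated.
polish can't start before shift 2 — holds.

No — it violates: grind must be completed before turn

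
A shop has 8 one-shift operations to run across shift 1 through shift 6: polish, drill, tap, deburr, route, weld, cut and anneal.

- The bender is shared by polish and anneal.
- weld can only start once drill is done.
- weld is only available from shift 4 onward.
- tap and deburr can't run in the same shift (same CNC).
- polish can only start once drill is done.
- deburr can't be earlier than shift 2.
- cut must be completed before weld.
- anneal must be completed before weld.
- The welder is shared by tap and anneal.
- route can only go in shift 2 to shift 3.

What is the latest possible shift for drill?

Downstream work caps drill at shift 5.
drill at shift 5 is achievable: route -> shift 2; deburr -> shift 2; weld -> shift 6; polish -> shift 6; drill -> shift 5; anneal -> shift 1; tap -> shift 3; cut -> shift 1.

shift 5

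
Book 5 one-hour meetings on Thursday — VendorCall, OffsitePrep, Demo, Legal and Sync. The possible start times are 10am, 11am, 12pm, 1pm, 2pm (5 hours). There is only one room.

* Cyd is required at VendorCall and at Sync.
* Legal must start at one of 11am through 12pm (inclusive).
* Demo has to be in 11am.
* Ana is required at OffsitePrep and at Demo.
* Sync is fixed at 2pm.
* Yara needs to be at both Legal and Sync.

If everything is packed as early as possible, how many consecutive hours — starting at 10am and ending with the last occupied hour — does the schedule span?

With at most 1 per hour and 5 meetings, at least 5 hours are needed.
Sync can't be placed before 2pm — that is hour 5 counting from 10am — so the schedule must run through at least 5 hours.
5 works (last occupied hour: 2pm): for example Sync=2pm; VendorCall=10am; Demo=11am; OffsitePrep=1pm; Legal=12pm.

5 hours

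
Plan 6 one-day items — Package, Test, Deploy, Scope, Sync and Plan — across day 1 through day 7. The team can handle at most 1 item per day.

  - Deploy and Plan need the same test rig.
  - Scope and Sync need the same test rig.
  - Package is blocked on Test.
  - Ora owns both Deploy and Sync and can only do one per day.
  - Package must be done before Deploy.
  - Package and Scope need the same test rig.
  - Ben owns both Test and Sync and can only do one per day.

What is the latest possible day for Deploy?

day 7

Precedence pushes Deploy to at least day 3.
Deploy at day 7 is achievable: Package -> day 2, Sync -> day 4, Plan -> day 5, Deploy -> day 7, Scope -> day 3, Test -> day 1.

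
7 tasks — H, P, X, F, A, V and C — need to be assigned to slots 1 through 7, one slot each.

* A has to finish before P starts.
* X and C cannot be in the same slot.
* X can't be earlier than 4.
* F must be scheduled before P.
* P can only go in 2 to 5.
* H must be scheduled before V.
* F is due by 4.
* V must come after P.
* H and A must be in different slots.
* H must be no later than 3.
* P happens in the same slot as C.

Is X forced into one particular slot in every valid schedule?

No

X can be 4 (e.g. A=2, H=1, X=4, V=4, P=3, F=1, C=3) or 5 (e.g. X=5, F=1, C=3, H=1, P=3, A=2, V=4).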